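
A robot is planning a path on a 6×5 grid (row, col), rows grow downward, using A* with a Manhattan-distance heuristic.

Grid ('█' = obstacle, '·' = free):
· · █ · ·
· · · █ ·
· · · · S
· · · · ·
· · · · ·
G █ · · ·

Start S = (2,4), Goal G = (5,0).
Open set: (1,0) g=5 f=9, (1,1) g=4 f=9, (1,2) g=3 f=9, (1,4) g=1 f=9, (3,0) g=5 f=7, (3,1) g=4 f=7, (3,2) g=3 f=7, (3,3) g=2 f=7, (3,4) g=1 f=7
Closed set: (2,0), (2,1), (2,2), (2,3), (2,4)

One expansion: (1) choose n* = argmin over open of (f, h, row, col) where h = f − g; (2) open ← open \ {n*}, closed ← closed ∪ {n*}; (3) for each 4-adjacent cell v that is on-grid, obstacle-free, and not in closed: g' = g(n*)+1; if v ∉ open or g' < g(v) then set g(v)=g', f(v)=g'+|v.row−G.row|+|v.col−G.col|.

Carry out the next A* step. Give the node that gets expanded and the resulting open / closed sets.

step 1: expand (3,0) (f=7, h=2) → closed; open now [(1,0) g=5 f=9, (1,1) g=4 f=9, (1,2) g=3 f=9, (1,4) g=1 f=9, (3,1) g=4 f=7, (3,2) g=3 f=7, (3,3) g=2 f=7, (3,4) g=1 f=7, (4,0) g=6 f=7]

expanded=(3,0); open=[(1,0) g=5 f=9, (1,1) g=4 f=9, (1,2) g=3 f=9, (1,4) g=1 f=9, (3,1) g=4 f=7, (3,2) g=3 f=7, (3,3) g=2 f=7, (3,4) g=1 f=7, (4,0) g=6 f=7]; closed=[(2,0), (2,1), (2,2), (2,3), (2,4), (3,0)]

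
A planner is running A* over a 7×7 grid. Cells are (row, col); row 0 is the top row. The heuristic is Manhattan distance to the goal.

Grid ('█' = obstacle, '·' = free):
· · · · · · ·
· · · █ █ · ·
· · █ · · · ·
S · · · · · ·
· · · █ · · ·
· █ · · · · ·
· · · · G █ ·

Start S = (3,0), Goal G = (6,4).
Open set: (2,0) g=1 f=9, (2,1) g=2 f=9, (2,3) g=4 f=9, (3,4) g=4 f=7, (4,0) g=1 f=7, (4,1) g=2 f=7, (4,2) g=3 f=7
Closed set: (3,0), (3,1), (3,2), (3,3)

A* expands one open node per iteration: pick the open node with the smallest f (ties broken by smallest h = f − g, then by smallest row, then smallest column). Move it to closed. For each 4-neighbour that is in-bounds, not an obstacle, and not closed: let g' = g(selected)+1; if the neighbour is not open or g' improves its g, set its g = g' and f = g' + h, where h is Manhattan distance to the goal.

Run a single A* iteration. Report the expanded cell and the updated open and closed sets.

expanded=(3,4); open=[(2,0) g=1 f=9, (2,1) g=2 f=9, (2,3) g=4 f=9, (2,4) g=5 f=9, (3,5) g=5 f=9, (4,0) g=1 f=7, (4,1) g=2 f=7, (4,2) g=3 f=7, (4,4) g=5 f=7]; closed=[(3,0), (3,1), (3,2), (3,3), (3,4)]

step 1: expand (3,4) (f=7, h=3) → closed; open now [(2,0) g=1 f=9, (2,1) g=2 f=9, (2,3) g=4 f=9, (2,4) g=5 f=9, (3,5) g=5 f=9, (4,0) g=1 f=7, (4,1) g=2 f=7, (4,2) g=3 f=7, (4,4) g=5 f=7]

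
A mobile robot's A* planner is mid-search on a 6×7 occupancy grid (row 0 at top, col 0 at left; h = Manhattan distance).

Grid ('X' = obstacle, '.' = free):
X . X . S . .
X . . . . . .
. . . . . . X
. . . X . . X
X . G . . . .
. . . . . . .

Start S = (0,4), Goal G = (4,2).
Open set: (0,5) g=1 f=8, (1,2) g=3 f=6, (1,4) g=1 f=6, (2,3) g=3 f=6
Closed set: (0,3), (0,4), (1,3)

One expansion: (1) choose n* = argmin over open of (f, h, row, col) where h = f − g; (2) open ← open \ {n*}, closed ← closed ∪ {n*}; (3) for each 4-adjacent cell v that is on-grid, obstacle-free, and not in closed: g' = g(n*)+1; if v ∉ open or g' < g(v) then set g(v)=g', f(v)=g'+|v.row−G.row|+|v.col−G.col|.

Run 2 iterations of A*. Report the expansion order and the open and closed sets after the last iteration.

step 1: expand (1,2) (f=6, h=3) → closed; open now [(0,5) g=1 f=8, (1,1) g=4 f=8, (1,4) g=1 f=6, (2,2) g=4 f=6, (2,3) g=3 f=6]
step 2: expand (2,2) (f=6, h=2) → closed; open now [(0,5) g=1 f=8, (1,1) g=4 f=8, (1,4) g=1 f=6, (2,1) g=5 f=8, (2,3) g=3 f=6, (3,2) g=5 f=6]

order=[(1,2) → (2,2)]; open=[(0,5) g=1 f=8, (1,1) g=4 f=8, (1,4) g=1 f=6, (2,1) g=5 f=8, (2,3) g=3 f=6, (3,2) g=5 f=6]; closed=[(0,3), (0,4), (1,2), (1,3), (2,2)]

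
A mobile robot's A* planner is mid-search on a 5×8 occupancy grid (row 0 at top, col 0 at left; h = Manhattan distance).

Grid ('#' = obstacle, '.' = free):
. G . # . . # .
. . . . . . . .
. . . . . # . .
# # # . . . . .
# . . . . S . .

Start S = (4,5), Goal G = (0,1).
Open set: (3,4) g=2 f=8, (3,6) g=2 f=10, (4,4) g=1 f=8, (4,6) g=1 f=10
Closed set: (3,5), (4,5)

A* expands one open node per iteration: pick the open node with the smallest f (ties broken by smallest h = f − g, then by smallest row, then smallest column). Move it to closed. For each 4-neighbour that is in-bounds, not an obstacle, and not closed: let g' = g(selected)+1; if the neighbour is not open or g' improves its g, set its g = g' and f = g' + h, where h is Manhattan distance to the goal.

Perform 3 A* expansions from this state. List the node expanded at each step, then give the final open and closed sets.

step 1: expand (3,4) (f=8, h=6) → closed; open now [(2,4) g=3 f=8, (3,3) g=3 f=8, (3,6) g=2 f=10, (4,4) g=1 f=8, (4,6) g=1 f=10]
step 2: expand (2,4) (f=8, h=5) → closed; open now [(1,4) g=4 f=8, (2,3) g=4 f=8, (3,3) g=3 f=8, (3,6) g=2 f=10, (4,4) g=1 f=8, (4,6) g=1 f=10]
step 3: expand (1,4) (f=8, h=4) → closed; open now [(0,4) g=5 f=8, (1,3) g=5 f=8, (1,5) g=5 f=10, (2,3) g=4 f=8, (3,3) g=3 f=8, (3,6) g=2 f=10, (4,4) g=1 f=8, (4,6) g=1 f=10]

order=[(3,4) → (2,4) → (1,4)]; open=[(0,4) g=5 f=8, (1,3) g=5 f=8, (1,5) g=5 f=10, (2,3) g=4 f=8, (3,3) g=3 f=8, (3,6) g=2 f=10, (4,4) g=1 f=8, (4,6) g=1 f=10]; closed=[(1,4), (2,4), (3,4), (3,5), (4,5)]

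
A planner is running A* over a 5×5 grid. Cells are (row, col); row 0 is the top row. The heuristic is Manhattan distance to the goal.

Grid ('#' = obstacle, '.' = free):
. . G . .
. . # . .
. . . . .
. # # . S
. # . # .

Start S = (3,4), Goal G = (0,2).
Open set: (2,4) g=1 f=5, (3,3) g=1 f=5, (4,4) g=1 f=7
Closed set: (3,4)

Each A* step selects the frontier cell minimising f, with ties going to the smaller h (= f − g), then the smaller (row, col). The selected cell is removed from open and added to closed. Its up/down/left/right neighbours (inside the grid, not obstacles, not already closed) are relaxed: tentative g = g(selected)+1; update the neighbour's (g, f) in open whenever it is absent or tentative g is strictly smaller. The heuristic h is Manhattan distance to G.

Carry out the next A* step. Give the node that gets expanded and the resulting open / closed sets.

step 1: expand (2,4) (f=5, h=4) → closed; open now [(1,4) g=2 f=5, (2,3) g=2 f=5, (3,3) g=1 f=5, (4,4) g=1 f=7]

expanded=(2,4); open=[(1,4) g=2 f=5, (2,3) g=2 f=5, (3,3) g=1 f=5, (4,4) g=1 f=7]; closed=[(2,4), (3,4)]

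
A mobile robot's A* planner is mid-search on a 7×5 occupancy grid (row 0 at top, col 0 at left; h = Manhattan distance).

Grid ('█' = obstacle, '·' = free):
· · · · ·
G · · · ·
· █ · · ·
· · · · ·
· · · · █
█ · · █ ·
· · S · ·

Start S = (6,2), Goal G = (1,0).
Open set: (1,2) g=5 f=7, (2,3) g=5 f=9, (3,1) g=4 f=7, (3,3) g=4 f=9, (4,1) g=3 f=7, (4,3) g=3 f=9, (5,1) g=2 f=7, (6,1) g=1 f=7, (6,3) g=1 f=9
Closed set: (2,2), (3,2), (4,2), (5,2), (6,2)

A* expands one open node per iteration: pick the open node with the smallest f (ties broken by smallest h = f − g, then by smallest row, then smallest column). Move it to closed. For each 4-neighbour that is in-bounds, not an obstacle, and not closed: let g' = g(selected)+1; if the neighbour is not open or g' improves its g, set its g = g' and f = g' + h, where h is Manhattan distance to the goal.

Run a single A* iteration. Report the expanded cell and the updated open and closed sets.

step 1: expand (1,2) (f=7, h=2) → closed; open now [(0,2) g=6 f=9, (1,1) g=6 f=7, (1,3) g=6 f=9, (2,3) g=5 f=9, (3,1) g=4 f=7, (3,3) g=4 f=9, (4,1) g=3 f=7, (4,3) g=3 f=9, (5,1) g=2 f=7, (6,1) g=1 f=7, (6,3) g=1 f=9]

expanded=(1,2); open=[(0,2) g=6 f=9, (1,1) g=6 f=7, (1,3) g=6 f=9, (2,3) g=5 f=9, (3,1) g=4 f=7, (3,3) g=4 f=9, (4,1) g=3 f=7, (4,3) g=3 f=9, (5,1) g=2 f=7, (6,1) g=1 f=7, (6,3) g=1 f=9]; closed=[(1,2), (2,2), (3,2), (4,2), (5,2), (6,2)]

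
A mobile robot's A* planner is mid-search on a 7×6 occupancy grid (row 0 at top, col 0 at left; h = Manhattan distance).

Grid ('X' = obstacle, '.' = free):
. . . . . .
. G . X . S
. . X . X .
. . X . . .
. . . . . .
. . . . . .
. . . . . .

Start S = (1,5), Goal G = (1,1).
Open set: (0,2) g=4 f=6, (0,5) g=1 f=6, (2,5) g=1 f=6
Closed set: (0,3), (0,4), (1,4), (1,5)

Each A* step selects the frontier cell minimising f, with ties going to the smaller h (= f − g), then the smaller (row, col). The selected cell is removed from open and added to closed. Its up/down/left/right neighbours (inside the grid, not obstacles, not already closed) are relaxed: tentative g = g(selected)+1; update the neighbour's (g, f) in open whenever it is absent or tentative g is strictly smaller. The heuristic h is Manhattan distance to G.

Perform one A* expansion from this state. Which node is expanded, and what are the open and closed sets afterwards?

step 1: expand (0,2) (f=6, h=2) → closed; open now [(0,1) g=5 f=6, (0,5) g=1 f=6, (1,2) g=5 f=6, (2,5) g=1 f=6]

expanded=(0,2); open=[(0,1) g=5 f=6, (0,5) g=1 f=6, (1,2) g=5 f=6, (2,5) g=1 f=6]; closed=[(0,2), (0,3), (0,4), (1,4), (1,5)]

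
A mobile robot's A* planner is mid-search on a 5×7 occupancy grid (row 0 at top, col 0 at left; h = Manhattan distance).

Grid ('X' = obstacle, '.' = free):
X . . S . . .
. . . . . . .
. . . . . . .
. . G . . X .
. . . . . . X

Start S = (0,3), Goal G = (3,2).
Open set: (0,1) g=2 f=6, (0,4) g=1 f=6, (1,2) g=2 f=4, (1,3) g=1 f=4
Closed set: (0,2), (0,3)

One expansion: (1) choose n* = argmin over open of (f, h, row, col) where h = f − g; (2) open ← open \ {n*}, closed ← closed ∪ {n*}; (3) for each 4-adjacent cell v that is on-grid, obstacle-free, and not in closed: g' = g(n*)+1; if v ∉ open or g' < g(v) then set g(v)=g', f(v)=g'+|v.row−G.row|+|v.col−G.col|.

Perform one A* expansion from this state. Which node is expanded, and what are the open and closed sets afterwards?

step 1: expand (1,2) (f=4, h=2) → closed; open now [(0,1) g=2 f=6, (0,4) g=1 f=6, (1,1) g=3 f=6, (1,3) g=1 f=4, (2,2) g=3 f=4]

expanded=(1,2); open=[(0,1) g=2 f=6, (0,4) g=1 f=6, (1,1) g=3 f=6, (1,3) g=1 f=4, (2,2) g=3 f=4]; closed=[(0,2), (0,3), (1,2)]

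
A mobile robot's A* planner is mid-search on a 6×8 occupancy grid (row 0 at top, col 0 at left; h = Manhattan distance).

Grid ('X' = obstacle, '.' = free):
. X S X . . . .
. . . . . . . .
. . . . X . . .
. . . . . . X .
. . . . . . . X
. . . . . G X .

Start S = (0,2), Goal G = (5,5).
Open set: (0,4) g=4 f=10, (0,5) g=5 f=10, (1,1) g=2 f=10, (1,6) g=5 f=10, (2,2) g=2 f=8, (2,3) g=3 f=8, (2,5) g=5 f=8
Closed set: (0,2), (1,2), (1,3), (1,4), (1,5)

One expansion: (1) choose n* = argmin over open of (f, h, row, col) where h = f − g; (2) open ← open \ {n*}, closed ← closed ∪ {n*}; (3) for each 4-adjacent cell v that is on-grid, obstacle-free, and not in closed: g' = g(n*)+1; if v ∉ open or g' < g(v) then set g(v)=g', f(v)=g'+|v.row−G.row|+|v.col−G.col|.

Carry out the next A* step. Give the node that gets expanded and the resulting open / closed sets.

expanded=(2,5); open=[(0,4) g=4 f=10, (0,5) g=5 f=10, (1,1) g=2 f=10, (1,6) g=5 f=10, (2,2) g=2 f=8, (2,3) g=3 f=8, (2,6) g=6 f=10, (3,5) g=6 f=8]; closed=[(0,2), (1,2), (1,3), (1,4), (1,5), (2,5)]

step 1: expand (2,5) (f=8, h=3) → closed; open now [(0,4) g=4 f=10, (0,5) g=5 f=10, (1,1) g=2 f=10, (1,6) g=5 f=10, (2,2) g=2 f=8, (2,3) g=3 f=8, (2,6) g=6 f=10, (3,5) g=6 f=8]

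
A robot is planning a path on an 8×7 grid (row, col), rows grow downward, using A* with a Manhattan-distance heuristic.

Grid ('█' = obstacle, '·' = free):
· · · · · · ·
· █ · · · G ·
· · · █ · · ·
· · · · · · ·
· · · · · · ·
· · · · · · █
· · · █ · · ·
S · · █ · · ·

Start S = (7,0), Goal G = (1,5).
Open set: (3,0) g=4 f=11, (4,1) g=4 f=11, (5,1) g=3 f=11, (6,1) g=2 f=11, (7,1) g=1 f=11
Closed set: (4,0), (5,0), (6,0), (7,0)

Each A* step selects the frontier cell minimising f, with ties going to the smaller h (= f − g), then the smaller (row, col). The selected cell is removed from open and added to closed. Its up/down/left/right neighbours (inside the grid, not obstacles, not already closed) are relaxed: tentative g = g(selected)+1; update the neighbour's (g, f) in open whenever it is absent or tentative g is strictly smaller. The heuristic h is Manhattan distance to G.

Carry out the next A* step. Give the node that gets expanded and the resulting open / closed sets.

step 1: expand (3,0) (f=11, h=7) → closed; open now [(2,0) g=5 f=11, (3,1) g=5 f=11, (4,1) g=4 f=11, (5,1) g=3 f=11, (6,1) g=2 f=11, (7,1) g=1 f=11]

expanded=(3,0); open=[(2,0) g=5 f=11, (3,1) g=5 f=11, (4,1) g=4 f=11, (5,1) g=3 f=11, (6,1) g=2 f=11, (7,1) g=1 f=11]; closed=[(3,0), (4,0), (5,0), (6,0), (7,0)]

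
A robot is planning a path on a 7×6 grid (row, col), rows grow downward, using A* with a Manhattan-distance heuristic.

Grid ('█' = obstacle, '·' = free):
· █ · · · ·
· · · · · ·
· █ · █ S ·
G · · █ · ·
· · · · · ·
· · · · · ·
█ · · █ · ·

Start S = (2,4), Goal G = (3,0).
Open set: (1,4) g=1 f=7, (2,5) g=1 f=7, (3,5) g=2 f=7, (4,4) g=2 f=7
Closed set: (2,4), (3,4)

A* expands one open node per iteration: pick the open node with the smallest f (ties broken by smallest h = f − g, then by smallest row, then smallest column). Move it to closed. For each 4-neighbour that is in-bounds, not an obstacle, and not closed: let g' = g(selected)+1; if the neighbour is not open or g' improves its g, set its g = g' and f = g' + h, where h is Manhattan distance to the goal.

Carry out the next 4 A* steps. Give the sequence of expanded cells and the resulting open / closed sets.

order=[(3,5) → (4,4) → (4,3) → (4,2)]; open=[(1,4) g=1 f=7, (2,5) g=1 f=7, (3,2) g=5 f=7, (4,1) g=5 f=7, (4,5) g=3 f=9, (5,2) g=5 f=9, (5,3) g=4 f=9, (5,4) g=3 f=9]; closed=[(2,4), (3,4), (3,5), (4,2), (4,3), (4,4)]

step 1: expand (3,5) (f=7, h=5) → closed; open now [(1,4) g=1 f=7, (2,5) g=1 f=7, (4,4) g=2 f=7, (4,5) g=3 f=9]
step 2: expand (4,4) (f=7, h=5) → closed; open now [(1,4) g=1 f=7, (2,5) g=1 f=7, (4,3) g=3 f=7, (4,5) g=3 f=9, (5,4) g=3 f=9]
step 3: expand (4,3) (f=7, h=4) → closed; open now [(1,4) g=1 f=7, (2,5) g=1 f=7, (4,2) g=4 f=7, (4,5) g=3 f=9, (5,3) g=4 f=9, (5,4) g=3 f=9]
step 4: expand (4,2) (f=7, h=3) → closed; open now [(1,4) g=1 f=7, (2,5) g=1 f=7, (3,2) g=5 f=7, (4,1) g=5 f=7, (4,5) g=3 f=9, (5,2) g=5 f=9, (5,3) g=4 f=9, (5,4) g=3 f=9]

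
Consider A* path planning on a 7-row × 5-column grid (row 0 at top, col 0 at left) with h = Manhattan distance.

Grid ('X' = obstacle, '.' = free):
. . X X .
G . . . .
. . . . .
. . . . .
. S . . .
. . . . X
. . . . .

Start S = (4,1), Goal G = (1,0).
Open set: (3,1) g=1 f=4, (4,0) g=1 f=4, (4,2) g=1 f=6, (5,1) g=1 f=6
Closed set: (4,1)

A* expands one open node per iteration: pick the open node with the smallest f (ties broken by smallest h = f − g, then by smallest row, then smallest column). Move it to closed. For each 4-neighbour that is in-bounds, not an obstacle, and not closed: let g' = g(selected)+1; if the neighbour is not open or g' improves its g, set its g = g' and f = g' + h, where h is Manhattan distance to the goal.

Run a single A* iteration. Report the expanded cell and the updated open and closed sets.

step 1: expand (3,1) (f=4, h=3) → closed; open now [(2,1) g=2 f=4, (3,0) g=2 f=4, (3,2) g=2 f=6, (4,0) g=1 f=4, (4,2) g=1 f=6, (5,1) g=1 f=6]

expanded=(3,1); open=[(2,1) g=2 f=4, (3,0) g=2 f=4, (3,2) g=2 f=6, (4,0) g=1 f=4, (4,2) g=1 f=6, (5,1) g=1 f=6]; closed=[(3,1), (4,1)]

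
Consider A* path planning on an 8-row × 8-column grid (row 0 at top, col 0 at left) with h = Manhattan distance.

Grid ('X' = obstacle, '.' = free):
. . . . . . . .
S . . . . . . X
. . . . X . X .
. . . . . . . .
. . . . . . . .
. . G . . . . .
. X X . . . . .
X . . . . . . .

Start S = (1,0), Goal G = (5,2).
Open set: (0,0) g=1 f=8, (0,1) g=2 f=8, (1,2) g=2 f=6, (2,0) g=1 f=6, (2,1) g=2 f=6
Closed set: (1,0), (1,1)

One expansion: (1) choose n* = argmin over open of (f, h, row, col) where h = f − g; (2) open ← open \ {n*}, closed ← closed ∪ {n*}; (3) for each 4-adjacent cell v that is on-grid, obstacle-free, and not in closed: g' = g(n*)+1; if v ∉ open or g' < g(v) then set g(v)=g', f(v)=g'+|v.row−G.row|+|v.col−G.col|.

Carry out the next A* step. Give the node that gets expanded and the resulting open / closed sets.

expanded=(1,2); open=[(0,0) g=1 f=8, (0,1) g=2 f=8, (0,2) g=3 f=8, (1,3) g=3 f=8, (2,0) g=1 f=6, (2,1) g=2 f=6, (2,2) g=3 f=6]; closed=[(1,0), (1,1), (1,2)]

step 1: expand (1,2) (f=6, h=4) → closed; open now [(0,0) g=1 f=8, (0,1) g=2 f=8, (0,2) g=3 f=8, (1,3) g=3 f=8, (2,0) g=1 f=6, (2,1) g=2 f=6, (2,2) g=3 f=6]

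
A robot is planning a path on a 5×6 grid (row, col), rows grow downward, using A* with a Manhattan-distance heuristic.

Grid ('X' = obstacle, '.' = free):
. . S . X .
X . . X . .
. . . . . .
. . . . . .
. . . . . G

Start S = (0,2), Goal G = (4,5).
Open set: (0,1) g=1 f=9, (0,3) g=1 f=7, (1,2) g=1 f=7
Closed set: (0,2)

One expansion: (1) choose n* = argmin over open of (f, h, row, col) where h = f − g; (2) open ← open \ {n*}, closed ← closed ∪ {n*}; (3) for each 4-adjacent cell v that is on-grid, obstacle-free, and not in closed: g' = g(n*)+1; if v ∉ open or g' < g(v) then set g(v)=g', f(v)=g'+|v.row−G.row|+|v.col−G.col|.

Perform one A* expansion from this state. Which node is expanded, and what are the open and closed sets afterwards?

expanded=(0,3); open=[(0,1) g=1 f=9, (1,2) g=1 f=7]; closed=[(0,2), (0,3)]

step 1: expand (0,3) (f=7, h=6) → closed; open now [(0,1) g=1 f=9, (1,2) g=1 f=7]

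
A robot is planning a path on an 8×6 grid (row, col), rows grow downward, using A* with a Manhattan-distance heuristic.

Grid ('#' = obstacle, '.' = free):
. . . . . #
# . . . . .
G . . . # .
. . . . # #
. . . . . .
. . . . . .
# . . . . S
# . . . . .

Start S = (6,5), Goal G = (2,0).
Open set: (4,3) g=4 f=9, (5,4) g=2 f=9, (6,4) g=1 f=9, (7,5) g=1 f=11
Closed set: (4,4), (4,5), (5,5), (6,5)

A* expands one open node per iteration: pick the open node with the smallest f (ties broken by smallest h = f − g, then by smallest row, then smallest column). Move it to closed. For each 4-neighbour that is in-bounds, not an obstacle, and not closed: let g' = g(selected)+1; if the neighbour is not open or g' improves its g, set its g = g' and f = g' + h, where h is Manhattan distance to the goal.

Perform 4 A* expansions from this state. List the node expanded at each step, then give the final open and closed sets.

order=[(4,3) → (3,3) → (2,3) → (2,2)]; open=[(1,2) g=8 f=11, (1,3) g=7 f=11, (2,1) g=8 f=9, (3,2) g=6 f=9, (4,2) g=5 f=9, (5,3) g=5 f=11, (5,4) g=2 f=9, (6,4) g=1 f=9, (7,5) g=1 f=11]; closed=[(2,2), (2,3), (3,3), (4,3), (4,4), (4,5), (5,5), (6,5)]

step 1: expand (4,3) (f=9, h=5) → closed; open now [(3,3) g=5 f=9, (4,2) g=5 f=9, (5,3) g=5 f=11, (5,4) g=2 f=9, (6,4) g=1 f=9, (7,5) g=1 f=11]
step 2: expand (3,3) (f=9, h=4) → closed; open now [(2,3) g=6 f=9, (3,2) g=6 f=9, (4,2) g=5 f=9, (5,3) g=5 f=11, (5,4) g=2 f=9, (6,4) g=1 f=9, (7,5) g=1 f=11]
step 3: expand (2,3) (f=9, h=3) → closed; open now [(1,3) g=7 f=11, (2,2) g=7 f=9, (3,2) g=6 f=9, (4,2) g=5 f=9, (5,3) g=5 f=11, (5,4) g=2 f=9, (6,4) g=1 f=9, (7,5) g=1 f=11]
step 4: expand (2,2) (f=9, h=2) → closed; open now [(1,2) g=8 f=11, (1,3) g=7 f=11, (2,1) g=8 f=9, (3,2) g=6 f=9, (4,2) g=5 f=9, (5,3) g=5 f=11, (5,4) g=2 f=9, (6,4) g=1 f=9, (7,5) g=1 f=11]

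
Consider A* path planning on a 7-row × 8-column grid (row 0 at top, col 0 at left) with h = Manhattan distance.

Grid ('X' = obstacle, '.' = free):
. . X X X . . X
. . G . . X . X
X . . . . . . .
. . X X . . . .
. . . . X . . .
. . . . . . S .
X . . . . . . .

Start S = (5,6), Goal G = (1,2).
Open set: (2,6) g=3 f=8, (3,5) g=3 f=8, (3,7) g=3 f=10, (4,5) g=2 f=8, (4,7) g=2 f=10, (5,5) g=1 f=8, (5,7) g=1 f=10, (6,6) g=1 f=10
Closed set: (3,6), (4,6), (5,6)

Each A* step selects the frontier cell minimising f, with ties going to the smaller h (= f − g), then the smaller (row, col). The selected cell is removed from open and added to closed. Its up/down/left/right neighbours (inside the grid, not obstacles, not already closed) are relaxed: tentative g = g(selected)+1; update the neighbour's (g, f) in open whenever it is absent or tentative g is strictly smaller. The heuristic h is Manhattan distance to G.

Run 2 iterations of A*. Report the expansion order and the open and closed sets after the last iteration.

order=[(2,6) → (1,6)]; open=[(0,6) g=5 f=10, (2,5) g=4 f=8, (2,7) g=4 f=10, (3,5) g=3 f=8, (3,7) g=3 f=10, (4,5) g=2 f=8, (4,7) g=2 f=10, (5,5) g=1 f=8, (5,7) g=1 f=10, (6,6) g=1 f=10]; closed=[(1,6), (2,6), (3,6), (4,6), (5,6)]

step 1: expand (2,6) (f=8, h=5) → closed; open now [(1,6) g=4 f=8, (2,5) g=4 f=8, (2,7) g=4 f=10, (3,5) g=3 f=8, (3,7) g=3 f=10, (4,5) g=2 f=8, (4,7) g=2 f=10, (5,5) g=1 f=8, (5,7) g=1 f=10, (6,6) g=1 f=10]
step 2: expand (1,6) (f=8, h=4) → closed; open now [(0,6) g=5 f=10, (2,5) g=4 f=8, (2,7) g=4 f=10, (3,5) g=3 f=8, (3,7) g=3 f=10, (4,5) g=2 f=8, (4,7) g=2 f=10, (5,5) g=1 f=8, (5,7) g=1 f=10, (6,6) g=1 f=10]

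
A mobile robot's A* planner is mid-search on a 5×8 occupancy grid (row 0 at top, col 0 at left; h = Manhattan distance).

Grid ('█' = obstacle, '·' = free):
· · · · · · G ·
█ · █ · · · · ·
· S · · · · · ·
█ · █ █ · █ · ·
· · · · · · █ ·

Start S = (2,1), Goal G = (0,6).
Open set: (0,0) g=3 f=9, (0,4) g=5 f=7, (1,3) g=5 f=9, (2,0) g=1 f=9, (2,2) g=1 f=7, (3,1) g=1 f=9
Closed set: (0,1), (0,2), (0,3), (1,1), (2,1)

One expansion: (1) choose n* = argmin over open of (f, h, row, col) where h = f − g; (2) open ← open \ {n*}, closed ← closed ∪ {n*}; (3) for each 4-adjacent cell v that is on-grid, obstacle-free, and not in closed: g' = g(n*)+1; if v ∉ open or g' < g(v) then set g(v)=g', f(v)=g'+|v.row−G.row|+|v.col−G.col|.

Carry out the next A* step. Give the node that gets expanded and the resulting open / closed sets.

step 1: expand (0,4) (f=7, h=2) → closed; open now [(0,0) g=3 f=9, (0,5) g=6 f=7, (1,3) g=5 f=9, (1,4) g=6 f=9, (2,0) g=1 f=9, (2,2) g=1 f=7, (3,1) g=1 f=9]

expanded=(0,4); open=[(0,0) g=3 f=9, (0,5) g=6 f=7, (1,3) g=5 f=9, (1,4) g=6 f=9, (2,0) g=1 f=9, (2,2) g=1 f=7, (3,1) g=1 f=9]; closed=[(0,1), (0,2), (0,3), (0,4), (1,1), (2,1)]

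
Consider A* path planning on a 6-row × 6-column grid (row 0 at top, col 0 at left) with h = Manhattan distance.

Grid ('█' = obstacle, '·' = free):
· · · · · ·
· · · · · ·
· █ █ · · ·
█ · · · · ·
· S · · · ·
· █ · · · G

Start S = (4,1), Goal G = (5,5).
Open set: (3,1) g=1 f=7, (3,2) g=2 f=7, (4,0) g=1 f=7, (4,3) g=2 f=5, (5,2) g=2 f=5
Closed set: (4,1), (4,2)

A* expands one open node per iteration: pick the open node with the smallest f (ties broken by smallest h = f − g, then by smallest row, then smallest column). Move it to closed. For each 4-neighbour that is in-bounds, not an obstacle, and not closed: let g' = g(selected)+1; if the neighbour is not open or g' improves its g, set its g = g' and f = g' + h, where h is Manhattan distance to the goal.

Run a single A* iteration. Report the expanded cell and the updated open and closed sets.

step 1: expand (4,3) (f=5, h=3) → closed; open now [(3,1) g=1 f=7, (3,2) g=2 f=7, (3,3) g=3 f=7, (4,0) g=1 f=7, (4,4) g=3 f=5, (5,2) g=2 f=5, (5,3) g=3 f=5]

expanded=(4,3); open=[(3,1) g=1 f=7, (3,2) g=2 f=7, (3,3) g=3 f=7, (4,0) g=1 f=7, (4,4) g=3 f=5, (5,2) g=2 f=5, (5,3) g=3 f=5]; closed=[(4,1), (4,2), (4,3)]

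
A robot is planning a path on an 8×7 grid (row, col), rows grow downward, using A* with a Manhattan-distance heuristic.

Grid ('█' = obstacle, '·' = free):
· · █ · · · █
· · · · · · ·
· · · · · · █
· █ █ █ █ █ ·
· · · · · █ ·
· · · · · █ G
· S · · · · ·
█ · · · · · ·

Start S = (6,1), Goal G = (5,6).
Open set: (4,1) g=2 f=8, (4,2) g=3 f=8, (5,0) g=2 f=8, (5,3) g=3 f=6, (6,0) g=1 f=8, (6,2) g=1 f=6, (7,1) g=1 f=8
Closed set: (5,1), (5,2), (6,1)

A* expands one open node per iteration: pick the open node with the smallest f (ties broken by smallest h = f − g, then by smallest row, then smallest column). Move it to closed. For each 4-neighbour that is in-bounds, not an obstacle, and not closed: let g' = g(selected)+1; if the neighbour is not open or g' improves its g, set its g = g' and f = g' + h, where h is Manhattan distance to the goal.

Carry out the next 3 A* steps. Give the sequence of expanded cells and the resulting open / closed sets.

order=[(5,3) → (5,4) → (6,2)]; open=[(4,1) g=2 f=8, (4,2) g=3 f=8, (4,3) g=4 f=8, (4,4) g=5 f=8, (5,0) g=2 f=8, (6,0) g=1 f=8, (6,3) g=2 f=6, (6,4) g=5 f=8, (7,1) g=1 f=8, (7,2) g=2 f=8]; closed=[(5,1), (5,2), (5,3), (5,4), (6,1), (6,2)]

step 1: expand (5,3) (f=6, h=3) → closed; open now [(4,1) g=2 f=8, (4,2) g=3 f=8, (4,3) g=4 f=8, (5,0) g=2 f=8, (5,4) g=4 f=6, (6,0) g=1 f=8, (6,2) g=1 f=6, (6,3) g=4 f=8, (7,1) g=1 f=8]
step 2: expand (5,4) (f=6, h=2) → closed; open now [(4,1) g=2 f=8, (4,2) g=3 f=8, (4,3) g=4 f=8, (4,4) g=5 f=8, (5,0) g=2 f=8, (6,0) g=1 f=8, (6,2) g=1 f=6, (6,3) g=4 f=8, (6,4) g=5 f=8, (7,1) g=1 f=8]
step 3: expand (6,2) (f=6, h=5) → closed; open now [(4,1) g=2 f=8, (4,2) g=3 f=8, (4,3) g=4 f=8, (4,4) g=5 f=8, (5,0) g=2 f=8, (6,0) g=1 f=8, (6,3) g=2 f=6, (6,4) g=5 f=8, (7,1) g=1 f=8, (7,2) g=2 f=8]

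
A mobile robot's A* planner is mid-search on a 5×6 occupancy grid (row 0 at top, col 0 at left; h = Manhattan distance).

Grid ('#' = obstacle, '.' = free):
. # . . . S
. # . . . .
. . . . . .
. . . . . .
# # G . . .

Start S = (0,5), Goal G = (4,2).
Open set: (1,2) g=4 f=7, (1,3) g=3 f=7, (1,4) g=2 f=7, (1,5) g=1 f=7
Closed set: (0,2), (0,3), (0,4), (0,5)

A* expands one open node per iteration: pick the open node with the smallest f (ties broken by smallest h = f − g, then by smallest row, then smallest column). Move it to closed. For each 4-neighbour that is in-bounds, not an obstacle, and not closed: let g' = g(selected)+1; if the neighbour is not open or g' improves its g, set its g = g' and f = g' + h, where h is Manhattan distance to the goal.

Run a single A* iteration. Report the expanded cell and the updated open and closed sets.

expanded=(1,2); open=[(1,3) g=3 f=7, (1,4) g=2 f=7, (1,5) g=1 f=7, (2,2) g=5 f=7]; closed=[(0,2), (0,3), (0,4), (0,5), (1,2)]

step 1: expand (1,2) (f=7, h=3) → closed; open now [(1,3) g=3 f=7, (1,4) g=2 f=7, (1,5) g=1 f=7, (2,2) g=5 f=7]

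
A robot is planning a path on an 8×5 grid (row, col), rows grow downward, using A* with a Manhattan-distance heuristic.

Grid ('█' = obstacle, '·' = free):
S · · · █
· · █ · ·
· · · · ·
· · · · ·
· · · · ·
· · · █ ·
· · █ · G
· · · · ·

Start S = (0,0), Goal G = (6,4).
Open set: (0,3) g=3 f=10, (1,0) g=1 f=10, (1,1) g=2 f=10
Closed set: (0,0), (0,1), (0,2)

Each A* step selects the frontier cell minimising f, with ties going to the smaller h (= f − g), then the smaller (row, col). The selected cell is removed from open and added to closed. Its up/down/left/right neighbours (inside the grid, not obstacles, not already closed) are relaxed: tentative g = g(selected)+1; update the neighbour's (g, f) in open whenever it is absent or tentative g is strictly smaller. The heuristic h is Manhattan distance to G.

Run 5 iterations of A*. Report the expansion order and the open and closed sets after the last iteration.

step 1: expand (0,3) (f=10, h=7) → closed; open now [(1,0) g=1 f=10, (1,1) g=2 f=10, (1,3) g=4 f=10]
step 2: expand (1,3) (f=10, h=6) → closed; open now [(1,0) g=1 f=10, (1,1) g=2 f=10, (1,4) g=5 f=10, (2,3) g=5 f=10]
step 3: expand (1,4) (f=10, h=5) → closed; open now [(1,0) g=1 f=10, (1,1) g=2 f=10, (2,3) g=5 f=10, (2,4) g=6 f=10]
step 4: expand (2,4) (f=10, h=4) → closed; open now [(1,0) g=1 f=10, (1,1) g=2 f=10, (2,3) g=5 f=10, (3,4) g=7 f=10]
step 5: expand (3,4) (f=10, h=3) → closed; open now [(1,0) g=1 f=10, (1,1) g=2 f=10, (2,3) g=5 f=10, (3,3) g=8 f=12, (4,4) g=8 f=10]

order=[(0,3) → (1,3) → (1,4) → (2,4) → (3,4)]; open=[(1,0) g=1 f=10, (1,1) g=2 f=10, (2,3) g=5 f=10, (3,3) g=8 f=12, (4,4) g=8 f=10]; closed=[(0,0), (0,1), (0,2), (0,3), (1,3), (1,4), (2,4), (3,4)]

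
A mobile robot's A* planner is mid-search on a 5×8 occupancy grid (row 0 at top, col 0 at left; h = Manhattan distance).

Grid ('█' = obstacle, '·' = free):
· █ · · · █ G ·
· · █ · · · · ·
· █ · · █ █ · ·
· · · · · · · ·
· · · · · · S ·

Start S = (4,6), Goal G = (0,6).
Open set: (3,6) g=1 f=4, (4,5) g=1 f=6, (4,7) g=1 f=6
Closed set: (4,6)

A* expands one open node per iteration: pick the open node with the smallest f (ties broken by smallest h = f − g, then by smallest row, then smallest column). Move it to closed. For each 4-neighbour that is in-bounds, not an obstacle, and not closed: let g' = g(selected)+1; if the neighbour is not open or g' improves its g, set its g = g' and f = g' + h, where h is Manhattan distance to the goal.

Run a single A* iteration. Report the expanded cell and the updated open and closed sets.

expanded=(3,6); open=[(2,6) g=2 f=4, (3,5) g=2 f=6, (3,7) g=2 f=6, (4,5) g=1 f=6, (4,7) g=1 f=6]; closed=[(3,6), (4,6)]

step 1: expand (3,6) (f=4, h=3) → closed; open now [(2,6) g=2 f=4, (3,5) g=2 f=6, (3,7) g=2 f=6, (4,5) g=1 f=6, (4,7) g=1 f=6]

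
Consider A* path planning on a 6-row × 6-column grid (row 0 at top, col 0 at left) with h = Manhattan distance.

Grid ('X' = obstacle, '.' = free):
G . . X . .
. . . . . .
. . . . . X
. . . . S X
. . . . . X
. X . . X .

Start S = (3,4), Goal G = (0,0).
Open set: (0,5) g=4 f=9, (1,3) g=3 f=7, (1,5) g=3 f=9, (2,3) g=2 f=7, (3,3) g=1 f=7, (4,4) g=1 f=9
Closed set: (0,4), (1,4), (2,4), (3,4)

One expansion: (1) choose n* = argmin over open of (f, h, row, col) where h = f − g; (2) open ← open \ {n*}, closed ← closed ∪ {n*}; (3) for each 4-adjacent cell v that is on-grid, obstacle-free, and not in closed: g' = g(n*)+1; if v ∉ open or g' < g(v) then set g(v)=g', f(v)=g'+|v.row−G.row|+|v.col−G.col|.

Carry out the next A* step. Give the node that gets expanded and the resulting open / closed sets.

step 1: expand (1,3) (f=7, h=4) → closed; open now [(0,5) g=4 f=9, (1,2) g=4 f=7, (1,5) g=3 f=9, (2,3) g=2 f=7, (3,3) g=1 f=7, (4,4) g=1 f=9]

expanded=(1,3); open=[(0,5) g=4 f=9, (1,2) g=4 f=7, (1,5) g=3 f=9, (2,3) g=2 f=7, (3,3) g=1 f=7, (4,4) g=1 f=9]; closed=[(0,4), (1,3), (1,4), (2,4), (3,4)]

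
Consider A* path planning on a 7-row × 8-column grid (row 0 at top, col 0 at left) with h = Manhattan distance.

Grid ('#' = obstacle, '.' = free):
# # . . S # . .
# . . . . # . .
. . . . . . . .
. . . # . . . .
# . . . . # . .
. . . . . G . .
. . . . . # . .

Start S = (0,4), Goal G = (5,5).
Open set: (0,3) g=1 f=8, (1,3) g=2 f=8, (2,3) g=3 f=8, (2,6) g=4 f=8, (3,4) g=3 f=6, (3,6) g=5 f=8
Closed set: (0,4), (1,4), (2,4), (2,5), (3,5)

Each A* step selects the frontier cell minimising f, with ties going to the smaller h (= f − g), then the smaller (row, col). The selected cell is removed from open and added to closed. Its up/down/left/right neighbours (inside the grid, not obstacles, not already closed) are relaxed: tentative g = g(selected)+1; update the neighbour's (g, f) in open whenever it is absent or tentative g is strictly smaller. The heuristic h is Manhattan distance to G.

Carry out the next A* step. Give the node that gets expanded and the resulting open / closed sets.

step 1: expand (3,4) (f=6, h=3) → closed; open now [(0,3) g=1 f=8, (1,3) g=2 f=8, (2,3) g=3 f=8, (2,6) g=4 f=8, (3,6) g=5 f=8, (4,4) g=4 f=6]

expanded=(3,4); open=[(0,3) g=1 f=8, (1,3) g=2 f=8, (2,3) g=3 f=8, (2,6) g=4 f=8, (3,6) g=5 f=8, (4,4) g=4 f=6]; closed=[(0,4), (1,4), (2,4), (2,5), (3,4), (3,5)]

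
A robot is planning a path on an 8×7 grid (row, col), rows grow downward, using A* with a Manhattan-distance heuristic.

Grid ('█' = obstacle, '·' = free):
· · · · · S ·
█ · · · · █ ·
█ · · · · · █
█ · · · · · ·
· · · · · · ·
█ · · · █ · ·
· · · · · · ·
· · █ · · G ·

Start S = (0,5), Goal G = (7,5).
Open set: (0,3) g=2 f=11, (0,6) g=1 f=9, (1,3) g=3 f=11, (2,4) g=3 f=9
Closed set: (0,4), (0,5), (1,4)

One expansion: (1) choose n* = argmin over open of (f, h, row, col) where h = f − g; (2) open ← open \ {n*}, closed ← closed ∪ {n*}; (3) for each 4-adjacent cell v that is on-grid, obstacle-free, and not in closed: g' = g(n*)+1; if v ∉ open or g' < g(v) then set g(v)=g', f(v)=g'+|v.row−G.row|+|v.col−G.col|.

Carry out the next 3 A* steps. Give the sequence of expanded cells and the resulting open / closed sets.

step 1: expand (2,4) (f=9, h=6) → closed; open now [(0,3) g=2 f=11, (0,6) g=1 f=9, (1,3) g=3 f=11, (2,3) g=4 f=11, (2,5) g=4 f=9, (3,4) g=4 f=9]
step 2: expand (2,5) (f=9, h=5) → closed; open now [(0,3) g=2 f=11, (0,6) g=1 f=9, (1,3) g=3 f=11, (2,3) g=4 f=11, (3,4) g=4 f=9, (3,5) g=5 f=9]
step 3: expand (3,5) (f=9, h=4) → closed; open now [(0,3) g=2 f=11, (0,6) g=1 f=9, (1,3) g=3 f=11, (2,3) g=4 f=11, (3,4) g=4 f=9, (3,6) g=6 f=11, (4,5) g=6 f=9]

order=[(2,4) → (2,5) → (3,5)]; open=[(0,3) g=2 f=11, (0,6) g=1 f=9, (1,3) g=3 f=11, (2,3) g=4 f=11, (3,4) g=4 f=9, (3,6) g=6 f=11, (4,5) g=6 f=9]; closed=[(0,4), (0,5), (1,4), (2,4), (2,5), (3,5)]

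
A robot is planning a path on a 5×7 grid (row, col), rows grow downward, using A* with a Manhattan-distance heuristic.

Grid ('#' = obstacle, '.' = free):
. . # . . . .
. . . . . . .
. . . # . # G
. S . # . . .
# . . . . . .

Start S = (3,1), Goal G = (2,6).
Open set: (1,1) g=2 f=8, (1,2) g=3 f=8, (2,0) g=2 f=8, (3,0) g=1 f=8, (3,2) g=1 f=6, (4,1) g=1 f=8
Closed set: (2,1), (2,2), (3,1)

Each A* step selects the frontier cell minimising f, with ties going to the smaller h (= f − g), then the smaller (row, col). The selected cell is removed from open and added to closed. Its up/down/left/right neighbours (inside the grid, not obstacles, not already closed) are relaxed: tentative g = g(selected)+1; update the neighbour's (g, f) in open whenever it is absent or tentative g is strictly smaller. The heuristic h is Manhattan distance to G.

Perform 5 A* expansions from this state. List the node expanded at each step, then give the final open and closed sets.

order=[(3,2) → (1,2) → (1,3) → (1,4) → (1,5)]; open=[(0,3) g=5 f=10, (0,4) g=6 f=10, (0,5) g=7 f=10, (1,1) g=2 f=8, (1,6) g=7 f=8, (2,0) g=2 f=8, (2,4) g=6 f=8, (3,0) g=1 f=8, (4,1) g=1 f=8, (4,2) g=2 f=8]; closed=[(1,2), (1,3), (1,4), (1,5), (2,1), (2,2), (3,1), (3,2)]

step 1: expand (3,2) (f=6, h=5) → closed; open now [(1,1) g=2 f=8, (1,2) g=3 f=8, (2,0) g=2 f=8, (3,0) g=1 f=8, (4,1) g=1 f=8, (4,2) g=2 f=8]
step 2: expand (1,2) (f=8, h=5) → closed; open now [(1,1) g=2 f=8, (1,3) g=4 f=8, (2,0) g=2 f=8, (3,0) g=1 f=8, (4,1) g=1 f=8, (4,2) g=2 f=8]
step 3: expand (1,3) (f=8, h=4) → closed; open now [(0,3) g=5 f=10, (1,1) g=2 f=8, (1,4) g=5 f=8, (2,0) g=2 f=8, (3,0) g=1 f=8, (4,1) g=1 f=8, (4,2) g=2 f=8]
step 4: expand (1,4) (f=8, h=3) → closed; open now [(0,3) g=5 f=10, (0,4) g=6 f=10, (1,1) g=2 f=8, (1,5) g=6 f=8, (2,0) g=2 f=8, (2,4) g=6 f=8, (3,0) g=1 f=8, (4,1) g=1 f=8, (4,2) g=2 f=8]
step 5: expand (1,5) (f=8, h=2) → closed; open now [(0,3) g=5 f=10, (0,4) g=6 f=10, (0,5) g=7 f=10, (1,1) g=2 f=8, (1,6) g=7 f=8, (2,0) g=2 f=8, (2,4) g=6 f=8, (3,0) g=1 f=8, (4,1) g=1 f=8, (4,2) g=2 f=8]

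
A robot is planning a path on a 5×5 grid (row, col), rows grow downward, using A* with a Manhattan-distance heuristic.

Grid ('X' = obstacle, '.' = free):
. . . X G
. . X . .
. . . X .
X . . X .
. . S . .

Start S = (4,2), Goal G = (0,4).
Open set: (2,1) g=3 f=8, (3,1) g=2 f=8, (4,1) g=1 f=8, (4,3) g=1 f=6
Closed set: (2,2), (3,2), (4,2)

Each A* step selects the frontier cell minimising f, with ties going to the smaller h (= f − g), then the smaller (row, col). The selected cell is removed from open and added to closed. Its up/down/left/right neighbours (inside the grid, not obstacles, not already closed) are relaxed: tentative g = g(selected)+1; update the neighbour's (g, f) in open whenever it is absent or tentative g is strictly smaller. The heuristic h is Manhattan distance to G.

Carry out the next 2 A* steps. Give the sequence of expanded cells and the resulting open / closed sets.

order=[(4,3) → (4,4)]; open=[(2,1) g=3 f=8, (3,1) g=2 f=8, (3,4) g=3 f=6, (4,1) g=1 f=8]; closed=[(2,2), (3,2), (4,2), (4,3), (4,4)]

step 1: expand (4,3) (f=6, h=5) → closed; open now [(2,1) g=3 f=8, (3,1) g=2 f=8, (4,1) g=1 f=8, (4,4) g=2 f=6]
step 2: expand (4,4) (f=6, h=4) → closed; open now [(2,1) g=3 f=8, (3,1) g=2 f=8, (3,4) g=3 f=6, (4,1) g=1 f=8]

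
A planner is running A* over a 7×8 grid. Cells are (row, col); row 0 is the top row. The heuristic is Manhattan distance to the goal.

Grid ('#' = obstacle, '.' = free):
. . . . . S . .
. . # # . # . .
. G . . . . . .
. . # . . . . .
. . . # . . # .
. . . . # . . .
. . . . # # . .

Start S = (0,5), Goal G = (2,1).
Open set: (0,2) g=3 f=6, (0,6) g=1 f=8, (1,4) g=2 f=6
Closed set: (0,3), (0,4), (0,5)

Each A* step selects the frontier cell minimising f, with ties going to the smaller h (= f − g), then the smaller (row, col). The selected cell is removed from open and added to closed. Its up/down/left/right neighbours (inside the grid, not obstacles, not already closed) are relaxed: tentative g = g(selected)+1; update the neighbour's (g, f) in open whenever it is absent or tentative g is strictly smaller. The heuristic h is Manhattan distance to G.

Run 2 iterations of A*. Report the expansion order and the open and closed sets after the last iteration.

step 1: expand (0,2) (f=6, h=3) → closed; open now [(0,1) g=4 f=6, (0,6) g=1 f=8, (1,4) g=2 f=6]
step 2: expand (0,1) (f=6, h=2) → closed; open now [(0,0) g=5 f=8, (0,6) g=1 f=8, (1,1) g=5 f=6, (1,4) g=2 f=6]

order=[(0,2) → (0,1)]; open=[(0,0) g=5 f=8, (0,6) g=1 f=8, (1,1) g=5 f=6, (1,4) g=2 f=6]; closed=[(0,1), (0,2), (0,3), (0,4), (0,5)]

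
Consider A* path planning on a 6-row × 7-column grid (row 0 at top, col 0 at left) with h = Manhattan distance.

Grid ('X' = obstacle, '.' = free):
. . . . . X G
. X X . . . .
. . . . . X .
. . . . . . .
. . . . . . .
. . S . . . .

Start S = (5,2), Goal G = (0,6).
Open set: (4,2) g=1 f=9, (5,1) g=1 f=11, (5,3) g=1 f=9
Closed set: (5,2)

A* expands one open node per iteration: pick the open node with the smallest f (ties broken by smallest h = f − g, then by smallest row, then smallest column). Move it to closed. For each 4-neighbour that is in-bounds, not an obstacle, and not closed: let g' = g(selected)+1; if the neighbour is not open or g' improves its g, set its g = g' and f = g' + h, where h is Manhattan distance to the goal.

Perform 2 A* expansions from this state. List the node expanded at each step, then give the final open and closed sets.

order=[(4,2) → (3,2)]; open=[(2,2) g=3 f=9, (3,1) g=3 f=11, (3,3) g=3 f=9, (4,1) g=2 f=11, (4,3) g=2 f=9, (5,1) g=1 f=11, (5,3) g=1 f=9]; closed=[(3,2), (4,2), (5,2)]

step 1: expand (4,2) (f=9, h=8) → closed; open now [(3,2) g=2 f=9, (4,1) g=2 f=11, (4,3) g=2 f=9, (5,1) g=1 f=11, (5,3) g=1 f=9]
step 2: expand (3,2) (f=9, h=7) → closed; open now [(2,2) g=3 f=9, (3,1) g=3 f=11, (3,3) g=3 f=9, (4,1) g=2 f=11, (4,3) g=2 f=9, (5,1) g=1 f=11, (5,3) g=1 f=9]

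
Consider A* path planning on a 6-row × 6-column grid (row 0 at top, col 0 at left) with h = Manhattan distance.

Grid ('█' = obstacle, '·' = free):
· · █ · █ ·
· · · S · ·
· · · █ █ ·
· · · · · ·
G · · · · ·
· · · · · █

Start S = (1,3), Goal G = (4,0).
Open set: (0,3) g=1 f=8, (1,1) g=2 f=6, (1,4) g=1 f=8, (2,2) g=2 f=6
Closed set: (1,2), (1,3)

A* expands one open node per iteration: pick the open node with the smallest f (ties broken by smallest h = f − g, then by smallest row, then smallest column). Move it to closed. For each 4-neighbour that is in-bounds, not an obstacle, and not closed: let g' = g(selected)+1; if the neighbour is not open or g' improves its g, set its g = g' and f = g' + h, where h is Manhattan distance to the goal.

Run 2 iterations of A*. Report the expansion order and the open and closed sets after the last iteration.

order=[(1,1) → (1,0)]; open=[(0,0) g=4 f=8, (0,1) g=3 f=8, (0,3) g=1 f=8, (1,4) g=1 f=8, (2,0) g=4 f=6, (2,1) g=3 f=6, (2,2) g=2 f=6]; closed=[(1,0), (1,1), (1,2), (1,3)]

step 1: expand (1,1) (f=6, h=4) → closed; open now [(0,1) g=3 f=8, (0,3) g=1 f=8, (1,0) g=3 f=6, (1,4) g=1 f=8, (2,1) g=3 f=6, (2,2) g=2 f=6]
step 2: expand (1,0) (f=6, h=3) → closed; open now [(0,0) g=4 f=8, (0,1) g=3 f=8, (0,3) g=1 f=8, (1,4) g=1 f=8, (2,0) g=4 f=6, (2,1) g=3 f=6, (2,2) g=2 f=6]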